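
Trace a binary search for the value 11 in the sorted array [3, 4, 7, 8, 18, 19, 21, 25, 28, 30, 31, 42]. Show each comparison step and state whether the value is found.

Binary search for 11 in [3, 4, 7, 8, 18, 19, 21, 25, 28, 30, 31, 42]:

lo=0, hi=11, mid=5, arr[mid]=19 -> 19 > 11, search left half
lo=0, hi=4, mid=2, arr[mid]=7 -> 7 < 11, search right half
lo=3, hi=4, mid=3, arr[mid]=8 -> 8 < 11, search right half
lo=4, hi=4, mid=4, arr[mid]=18 -> 18 > 11, search left half
lo=4 > hi=3, target 11 not found

Binary search determines that 11 is not in the array after 4 comparisons. The search space was exhausted without finding the target.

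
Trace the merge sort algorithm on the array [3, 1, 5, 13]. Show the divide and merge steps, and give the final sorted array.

Merge sort trace:

Split: [3, 1, 5, 13] -> [3, 1] and [5, 13]
  Split: [3, 1] -> [3] and [1]
  Merge: [3] + [1] -> [1, 3]
  Split: [5, 13] -> [5] and [13]
  Merge: [5] + [13] -> [5, 13]
Merge: [1, 3] + [5, 13] -> [1, 3, 5, 13]

Final sorted array: [1, 3, 5, 13]

The merge sort proceeds by recursively splitting the array and merging sorted halves.
After all merges, the sorted array is [1, 3, 5, 13].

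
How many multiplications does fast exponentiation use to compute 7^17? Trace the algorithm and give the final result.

Computing 7^17 by squaring (build up from 7^1; each line after the first costs one multiplication):

7^1 = 7
7^2 = (7^1)^2 = 7^2 = 49
7^4 = (7^2)^2 = 49^2 = 2401
7^8 = (7^4)^2 = 2401^2 = 5764801
7^16 = (7^8)^2 = 5764801^2 = 33232930569601
7^17 = 7 * 7^16 = 7 * 33232930569601 = 232630513987207

Result: 232630513987207
Multiplications needed: 5 (5 lines after 7^1)

7^17 = 232630513987207. Using exponentiation by squaring, this requires 5 multiplications. The key idea: if the exponent is even, square the half-power; if odd, multiply by the base once.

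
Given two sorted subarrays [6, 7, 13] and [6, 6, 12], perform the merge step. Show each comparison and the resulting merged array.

Merging process:

Compare 6 vs 6: take 6 from left. Merged: [6]
Compare 7 vs 6: take 6 from right. Merged: [6, 6]
Compare 7 vs 6: take 6 from right. Merged: [6, 6, 6]
Compare 7 vs 12: take 7 from left. Merged: [6, 6, 6, 7]
Compare 13 vs 12: take 12 from right. Merged: [6, 6, 6, 7, 12]
Append remaining from left: [13]. Merged: [6, 6, 6, 7, 12, 13]

Final merged array: [6, 6, 6, 7, 12, 13]
Total comparisons: 5

The merged array is [6, 6, 6, 7, 12, 13], requiring 5 comparisons. The merge step runs in O(n) time where n is the total number of elements.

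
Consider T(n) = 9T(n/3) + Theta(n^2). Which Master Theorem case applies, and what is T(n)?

Master Theorem for T(n) = 9T(n/3) + O(n^2):

a = 9, b = 3, c = 2
log_b(a) = log_3(9) = 2.0000

Case 2: c = 2 = log_3(9) = 2.0000
T(n) = O(n^2 log n) = O(n^2 log n)

For T(n) = 9T(n/3) + O(n^2): log_3(9) = 2.0000. This is Case 2 of the Master Theorem (c = log_b(a), equal work at all levels), giving O(n^2 log n).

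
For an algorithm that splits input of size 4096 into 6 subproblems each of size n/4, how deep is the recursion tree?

For divide and conquer with division factor 4:

Problem sizes at each level:
Level 0: 4096
Level 1: 1024
Level 2: 256
Level 3: 64
Level 4: 16
Level 5: 4
Level 6: 1

The root is level 0 and the size-1 base case is level 6 (the tree spans levels 0 through 6, i.e. 7 levels counting the root), so the depth is the number of divisions: log_4(4096) = 6

The recursion tree depth is log_4(4096) = 6. At each level, the problem size is divided by 4, so it takes 6 divisions to reduce to a base case of size 1. The algorithm makes 6 recursive calls at each level.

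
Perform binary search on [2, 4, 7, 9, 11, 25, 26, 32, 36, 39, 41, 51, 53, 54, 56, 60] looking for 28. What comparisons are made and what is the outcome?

Binary search for 28 in [2, 4, 7, 9, 11, 25, 26, 32, 36, 39, 41, 51, 53, 54, 56, 60]:

lo=0, hi=15, mid=7, arr[mid]=32 -> 32 > 28, search left half
lo=0, hi=6, mid=3, arr[mid]=9 -> 9 < 28, search right half
lo=4, hi=6, mid=5, arr[mid]=25 -> 25 < 28, search right half
lo=6, hi=6, mid=6, arr[mid]=26 -> 26 < 28, search right half
lo=7 > hi=6, target 28 not found

Binary search determines that 28 is not in the array after 4 comparisons. The search space was exhausted without finding the target.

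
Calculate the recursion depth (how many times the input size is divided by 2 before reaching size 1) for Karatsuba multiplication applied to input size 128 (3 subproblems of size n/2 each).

For divide and conquer with division factor 2:

Problem sizes at each level:
Level 0: 128
Level 1: 64
Level 2: 32
Level 3: 16
Level 4: 8
Level 5: 4
Level 6: 2
Level 7: 1

The root is level 0 and the size-1 base case is level 7 (the tree spans levels 0 through 7, i.e. 8 levels counting the root), so the depth is the number of divisions: log_2(128) = 7

The recursion tree depth is log_2(128) = 7. At each level, the problem size is divided by 2, so it takes 7 divisions to reduce to a base case of size 1. The algorithm makes 3 recursive calls at each level.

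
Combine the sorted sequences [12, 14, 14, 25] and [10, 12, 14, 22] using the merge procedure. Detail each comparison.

Merging process:

Compare 12 vs 10: take 10 from right. Merged: [10]
Compare 12 vs 12: take 12 from left. Merged: [10, 12]
Compare 14 vs 12: take 12 from right. Merged: [10, 12, 12]
Compare 14 vs 14: take 14 from left. Merged: [10, 12, 12, 14]
Compare 14 vs 14: take 14 from left. Merged: [10, 12, 12, 14, 14]
Compare 25 vs 14: take 14 from right. Merged: [10, 12, 12, 14, 14, 14]
Compare 25 vs 22: take 22 from right. Merged: [10, 12, 12, 14, 14, 14, 22]
Append remaining from left: [25]. Merged: [10, 12, 12, 14, 14, 14, 22, 25]

Final merged array: [10, 12, 12, 14, 14, 14, 22, 25]
Total comparisons: 7

The merged array is [10, 12, 12, 14, 14, 14, 22, 25], requiring 7 comparisons. The merge step runs in O(n) time where n is the total number of elements.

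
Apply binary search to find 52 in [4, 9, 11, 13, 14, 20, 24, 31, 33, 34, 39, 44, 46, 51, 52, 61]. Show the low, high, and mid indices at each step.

Binary search for 52 in [4, 9, 11, 13, 14, 20, 24, 31, 33, 34, 39, 44, 46, 51, 52, 61]:

lo=0, hi=15, mid=7, arr[mid]=31 -> 31 < 52, search right half
lo=8, hi=15, mid=11, arr[mid]=44 -> 44 < 52, search right half
lo=12, hi=15, mid=13, arr[mid]=51 -> 51 < 52, search right half
lo=14, hi=15, mid=14, arr[mid]=52 -> Found target at index 14!

Binary search finds 52 at index 14 after 4 comparisons. The search repeatedly halves the search space by comparing with the middle element.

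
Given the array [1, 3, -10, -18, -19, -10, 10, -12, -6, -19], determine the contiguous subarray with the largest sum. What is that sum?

Using Kadane's algorithm on [1, 3, -10, -18, -19, -10, 10, -12, -6, -19]:

Scanning through the array:
Position 1 (value 3): max_ending_here = 4, max_so_far = 4
Position 2 (value -10): max_ending_here = -6, max_so_far = 4
Position 3 (value -18): max_ending_here = -18, max_so_far = 4
Position 4 (value -19): max_ending_here = -19, max_so_far = 4
Position 5 (value -10): max_ending_here = -10, max_so_far = 4
Position 6 (value 10): max_ending_here = 10, max_so_far = 10
Position 7 (value -12): max_ending_here = -2, max_so_far = 10
Position 8 (value -6): max_ending_here = -6, max_so_far = 10
Position 9 (value -19): max_ending_here = -19, max_so_far = 10

Maximum subarray: [10]
Maximum sum: 10

The maximum subarray is [10] with sum 10. This subarray runs from index 6 to index 6.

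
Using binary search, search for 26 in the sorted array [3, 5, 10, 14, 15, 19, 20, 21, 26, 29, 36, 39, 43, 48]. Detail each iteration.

Binary search for 26 in [3, 5, 10, 14, 15, 19, 20, 21, 26, 29, 36, 39, 43, 48]:

lo=0, hi=13, mid=6, arr[mid]=20 -> 20 < 26, search right half
lo=7, hi=13, mid=10, arr[mid]=36 -> 36 > 26, search left half
lo=7, hi=9, mid=8, arr[mid]=26 -> Found target at index 8!

Binary search finds 26 at index 8 after 3 comparisons. The search repeatedly halves the search space by comparing with the middle element.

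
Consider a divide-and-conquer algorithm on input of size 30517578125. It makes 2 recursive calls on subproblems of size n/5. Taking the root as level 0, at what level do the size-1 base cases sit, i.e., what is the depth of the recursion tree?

For divide and conquer with division factor 5:

Problem sizes at each level:
Level 0: 30517578125
Level 1: 6103515625
Level 2: 1220703125
Level 3: 244140625
Level 4: 48828125
Level 5: 9765625
Level 6: 1953125
Level 7: 390625
Level 8: 78125
Level 9: 15625
Level 10: 3125
Level 11: 625
Level 12: 125
Level 13: 25
Level 14: 5
Level 15: 1

The root is level 0 and the size-1 base case is level 15 (the tree spans levels 0 through 15, i.e. 16 levels counting the root), so the depth is the number of divisions: log_5(30517578125) = 15

The recursion tree depth is log_5(30517578125) = 15. At each level, the problem size is divided by 5, so it takes 15 divisions to reduce to a base case of size 1. The algorithm makes 2 recursive calls at each level.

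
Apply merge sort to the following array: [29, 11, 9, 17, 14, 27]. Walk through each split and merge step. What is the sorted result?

Merge sort trace:

Split: [29, 11, 9, 17, 14, 27] -> [29, 11, 9] and [17, 14, 27]
  Split: [29, 11, 9] -> [29] and [11, 9]
    Split: [11, 9] -> [11] and [9]
    Merge: [11] + [9] -> [9, 11]
  Merge: [29] + [9, 11] -> [9, 11, 29]
  Split: [17, 14, 27] -> [17] and [14, 27]
    Split: [14, 27] -> [14] and [27]
    Merge: [14] + [27] -> [14, 27]
  Merge: [17] + [14, 27] -> [14, 17, 27]
Merge: [9, 11, 29] + [14, 17, 27] -> [9, 11, 14, 17, 27, 29]

Final sorted array: [9, 11, 14, 17, 27, 29]

The merge sort proceeds by recursively splitting the array and merging sorted halves.
After all merges, the sorted array is [9, 11, 14, 17, 27, 29].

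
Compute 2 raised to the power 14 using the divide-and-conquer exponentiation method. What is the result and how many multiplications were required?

Computing 2^14 by squaring (build up from 2^1; each line after the first costs one multiplication):

2^1 = 2
2^2 = (2^1)^2 = 2^2 = 4
2^3 = 2 * 2^2 = 2 * 4 = 8
2^6 = (2^3)^2 = 8^2 = 64
2^7 = 2 * 2^6 = 2 * 64 = 128
2^14 = (2^7)^2 = 128^2 = 16384

Result: 16384
Multiplications needed: 5 (5 lines after 2^1)

2^14 = 16384. Using exponentiation by squaring, this requires 5 multiplications. The key idea: if the exponent is even, square the half-power; if odd, multiply by the base once.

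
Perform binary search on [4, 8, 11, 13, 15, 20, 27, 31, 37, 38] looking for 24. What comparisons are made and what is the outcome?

Binary search for 24 in [4, 8, 11, 13, 15, 20, 27, 31, 37, 38]:

lo=0, hi=9, mid=4, arr[mid]=15 -> 15 < 24, search right half
lo=5, hi=9, mid=7, arr[mid]=31 -> 31 > 24, search left half
lo=5, hi=6, mid=5, arr[mid]=20 -> 20 < 24, search right half
lo=6, hi=6, mid=6, arr[mid]=27 -> 27 > 24, search left half
lo=6 > hi=5, target 24 not found

Binary search determines that 24 is not in the array after 4 comparisons. The search space was exhausted without finding the target.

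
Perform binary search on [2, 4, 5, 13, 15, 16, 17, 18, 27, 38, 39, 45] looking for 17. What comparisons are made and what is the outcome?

Binary search for 17 in [2, 4, 5, 13, 15, 16, 17, 18, 27, 38, 39, 45]:

lo=0, hi=11, mid=5, arr[mid]=16 -> 16 < 17, search right half
lo=6, hi=11, mid=8, arr[mid]=27 -> 27 > 17, search left half
lo=6, hi=7, mid=6, arr[mid]=17 -> Found target at index 6!

Binary search finds 17 at index 6 after 3 comparisons. The search repeatedly halves the search space by comparing with the middle element.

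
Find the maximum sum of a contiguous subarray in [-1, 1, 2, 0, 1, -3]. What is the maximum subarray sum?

Using Kadane's algorithm on [-1, 1, 2, 0, 1, -3]:

Scanning through the array:
Position 1 (value 1): max_ending_here = 1, max_so_far = 1
Position 2 (value 2): max_ending_here = 3, max_so_far = 3
Position 3 (value 0): max_ending_here = 3, max_so_far = 3
Position 4 (value 1): max_ending_here = 4, max_so_far = 4
Position 5 (value -3): max_ending_here = 1, max_so_far = 4

Maximum subarray: [1, 2, 0, 1]
Maximum sum: 4

The maximum subarray is [1, 2, 0, 1] with sum 4. This subarray runs from index 1 to index 4.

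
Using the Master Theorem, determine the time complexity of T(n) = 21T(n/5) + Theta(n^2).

Master Theorem for T(n) = 21T(n/5) + O(n^2):

a = 21, b = 5, c = 2
log_b(a) = log_5(21) = 1.8917

Case 3: c = 2 > log_5(21) = 1.8917
T(n) = O(n^2) = O(n^2)

For T(n) = 21T(n/5) + O(n^2): log_5(21) = 1.8917. This is Case 3 of the Master Theorem (c > log_b(a), work dominated by root), giving O(n^2).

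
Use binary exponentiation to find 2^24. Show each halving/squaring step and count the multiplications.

Computing 2^24 by squaring (build up from 2^1; each line after the first costs one multiplication):

2^1 = 2
2^2 = (2^1)^2 = 2^2 = 4
2^3 = 2 * 2^2 = 2 * 4 = 8
2^6 = (2^3)^2 = 8^2 = 64
2^12 = (2^6)^2 = 64^2 = 4096
2^24 = (2^12)^2 = 4096^2 = 16777216

Result: 16777216
Multiplications needed: 5 (5 lines after 2^1)

2^24 = 16777216. Using exponentiation by squaring, this requires 5 multiplications. The key idea: if the exponent is even, square the half-power; if odd, multiply by the base once.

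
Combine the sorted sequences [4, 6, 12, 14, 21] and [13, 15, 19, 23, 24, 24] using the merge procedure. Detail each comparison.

Merging process:

Compare 4 vs 13: take 4 from left. Merged: [4]
Compare 6 vs 13: take 6 from left. Merged: [4, 6]
Compare 12 vs 13: take 12 from left. Merged: [4, 6, 12]
Compare 14 vs 13: take 13 from right. Merged: [4, 6, 12, 13]
Compare 14 vs 15: take 14 from left. Merged: [4, 6, 12, 13, 14]
Compare 21 vs 15: take 15 from right. Merged: [4, 6, 12, 13, 14, 15]
Compare 21 vs 19: take 19 from right. Merged: [4, 6, 12, 13, 14, 15, 19]
Compare 21 vs 23: take 21 from left. Merged: [4, 6, 12, 13, 14, 15, 19, 21]
Append remaining from right: [23, 24, 24]. Merged: [4, 6, 12, 13, 14, 15, 19, 21, 23, 24, 24]

Final merged array: [4, 6, 12, 13, 14, 15, 19, 21, 23, 24, 24]
Total comparisons: 8

The merged array is [4, 6, 12, 13, 14, 15, 19, 21, 23, 24, 24], requiring 8 comparisons. The merge step runs in O(n) time where n is the total number of elements.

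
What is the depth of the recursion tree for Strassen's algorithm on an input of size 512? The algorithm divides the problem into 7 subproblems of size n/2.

For divide and conquer with division factor 2:

Problem sizes at each level:
Level 0: 512
Level 1: 256
Level 2: 128
Level 3: 64
Level 4: 32
Level 5: 16
Level 6: 8
Level 7: 4
Level 8: 2
Level 9: 1

The root is level 0 and the size-1 base case is level 9 (the tree spans levels 0 through 9, i.e. 10 levels counting the root), so the depth is the number of divisions: log_2(512) = 9

The recursion tree depth is log_2(512) = 9. At each level, the problem size is divided by 2, so it takes 9 divisions to reduce to a base case of size 1. The algorithm makes 7 recursive calls at each level.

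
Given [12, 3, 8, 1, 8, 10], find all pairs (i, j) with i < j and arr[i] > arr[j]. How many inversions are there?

Finding inversions in [12, 3, 8, 1, 8, 10]:

(0, 1): arr[0]=12 > arr[1]=3
(0, 2): arr[0]=12 > arr[2]=8
(0, 3): arr[0]=12 > arr[3]=1
(0, 4): arr[0]=12 > arr[4]=8
(0, 5): arr[0]=12 > arr[5]=10
(1, 3): arr[1]=3 > arr[3]=1
(2, 3): arr[2]=8 > arr[3]=1

Total inversions: 7

The array has 7 inversion(s): (0,1), (0,2), (0,3), (0,4), (0,5), (1,3), (2,3). Each pair (i,j) satisfies i < j and arr[i] > arr[j].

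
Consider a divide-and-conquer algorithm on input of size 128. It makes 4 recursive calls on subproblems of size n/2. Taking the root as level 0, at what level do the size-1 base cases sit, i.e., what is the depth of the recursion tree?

For divide and conquer with division factor 2:

Problem sizes at each level:
Level 0: 128
Level 1: 64
Level 2: 32
Level 3: 16
Level 4: 8
Level 5: 4
Level 6: 2
Level 7: 1

The root is level 0 and the size-1 base case is level 7 (the tree spans levels 0 through 7, i.e. 8 levels counting the root), so the depth is the number of divisions: log_2(128) = 7

The recursion tree depth is log_2(128) = 7. At each level, the problem size is divided by 2, so it takes 7 divisions to reduce to a base case of size 1. The algorithm makes 4 recursive calls at each level.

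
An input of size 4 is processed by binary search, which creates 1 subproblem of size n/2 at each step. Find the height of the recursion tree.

For divide and conquer with division factor 2:

Problem sizes at each level:
Level 0: 4
Level 1: 2
Level 2: 1

The root is level 0 and the size-1 base case is level 2 (the tree spans levels 0 through 2, i.e. 3 levels counting the root), so the depth is the number of divisions: log_2(4) = 2

The recursion tree depth is log_2(4) = 2. At each level, the problem size is divided by 2, so it takes 2 divisions to reduce to a base case of size 1. The algorithm makes 1 recursive call at each level.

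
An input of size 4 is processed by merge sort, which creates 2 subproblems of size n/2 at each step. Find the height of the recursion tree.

For divide and conquer with division factor 2:

Problem sizes at each level:
Level 0: 4
Level 1: 2
Level 2: 1

The root is level 0 and the size-1 base case is level 2 (the tree spans levels 0 through 2, i.e. 3 levels counting the root), so the depth is the number of divisions: log_2(4) = 2

The recursion tree depth is log_2(4) = 2. At each level, the problem size is divided by 2, so it takes 2 divisions to reduce to a base case of size 1. The algorithm makes 2 recursive calls at each level.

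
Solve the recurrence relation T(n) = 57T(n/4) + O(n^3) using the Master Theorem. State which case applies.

Master Theorem for T(n) = 57T(n/4) + O(n^3):

a = 57, b = 4, c = 3
log_b(a) = log_4(57) = 2.9164

Case 3: c = 3 > log_4(57) = 2.9164
T(n) = O(n^3) = O(n^3)

For T(n) = 57T(n/4) + O(n^3): log_4(57) = 2.9164. This is Case 3 of the Master Theorem (c > log_b(a), work dominated by root), giving O(n^3).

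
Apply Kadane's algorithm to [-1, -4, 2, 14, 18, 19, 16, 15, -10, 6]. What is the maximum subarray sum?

Using Kadane's algorithm on [-1, -4, 2, 14, 18, 19, 16, 15, -10, 6]:

Scanning through the array:
Position 1 (value -4): max_ending_here = -4, max_so_far = -1
Position 2 (value 2): max_ending_here = 2, max_so_far = 2
Position 3 (value 14): max_ending_here = 16, max_so_far = 16
Position 4 (value 18): max_ending_here = 34, max_so_far = 34
Position 5 (value 19): max_ending_here = 53, max_so_far = 53
Position 6 (value 16): max_ending_here = 69, max_so_far = 69
Position 7 (value 15): max_ending_here = 84, max_so_far = 84
Position 8 (value -10): max_ending_here = 74, max_so_far = 84
Position 9 (value 6): max_ending_here = 80, max_so_far = 84

Maximum subarray: [2, 14, 18, 19, 16, 15]
Maximum sum: 84

The maximum subarray is [2, 14, 18, 19, 16, 15] with sum 84. This subarray runs from index 2 to index 7.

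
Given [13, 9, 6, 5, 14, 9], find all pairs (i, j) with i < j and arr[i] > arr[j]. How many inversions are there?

Finding inversions in [13, 9, 6, 5, 14, 9]:

(0, 1): arr[0]=13 > arr[1]=9
(0, 2): arr[0]=13 > arr[2]=6
(0, 3): arr[0]=13 > arr[3]=5
(0, 5): arr[0]=13 > arr[5]=9
(1, 2): arr[1]=9 > arr[2]=6
(1, 3): arr[1]=9 > arr[3]=5
(2, 3): arr[2]=6 > arr[3]=5
(4, 5): arr[4]=14 > arr[5]=9

Total inversions: 8

The array has 8 inversion(s): (0,1), (0,2), (0,3), (0,5), (1,2), (1,3), (2,3), (4,5). Each pair (i,j) satisfies i < j and arr[i] > arr[j].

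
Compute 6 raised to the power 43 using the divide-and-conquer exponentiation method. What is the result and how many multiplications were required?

Computing 6^43 by squaring (build up from 6^1; each line after the first costs one multiplication):

6^1 = 6
6^2 = (6^1)^2 = 6^2 = 36
6^4 = (6^2)^2 = 36^2 = 1296
6^5 = 6 * 6^4 = 6 * 1296 = 7776
6^10 = (6^5)^2 = 7776^2 = 60466176
6^20 = (6^10)^2 = 60466176^2 = 3656158440062976
6^21 = 6 * 6^20 = 6 * 3656158440062976 = 21936950640377856
6^42 = (6^21)^2 = 21936950640377856^2 = 481229803398374426442198455156736
6^43 = 6 * 6^42 = 6 * 481229803398374426442198455156736 = 2887378820390246558653190730940416

Result: 2887378820390246558653190730940416
Multiplications needed: 8 (8 lines after 6^1)

6^43 = 2887378820390246558653190730940416. Using exponentiation by squaring, this requires 8 multiplications. The key idea: if the exponent is even, square the half-power; if odd, multiply by the base once.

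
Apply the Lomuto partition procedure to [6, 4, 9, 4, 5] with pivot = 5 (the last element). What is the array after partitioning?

Lomuto partition with pivot = 5:

Initial array: [6, 4, 9, 4, 5]

arr[0]=6 > 5: no swap
arr[1]=4 <= 5: swap with position 0, array becomes [4, 6, 9, 4, 5]
arr[2]=9 > 5: no swap
arr[3]=4 <= 5: swap with position 1, array becomes [4, 4, 9, 6, 5]

Place pivot at position 2: [4, 4, 5, 6, 9]
Pivot position: 2

After partitioning with pivot 5, the array becomes [4, 4, 5, 6, 9]. The pivot is placed at index 2. All elements to the left of the pivot are <= 5, and all elements to the right are > 5.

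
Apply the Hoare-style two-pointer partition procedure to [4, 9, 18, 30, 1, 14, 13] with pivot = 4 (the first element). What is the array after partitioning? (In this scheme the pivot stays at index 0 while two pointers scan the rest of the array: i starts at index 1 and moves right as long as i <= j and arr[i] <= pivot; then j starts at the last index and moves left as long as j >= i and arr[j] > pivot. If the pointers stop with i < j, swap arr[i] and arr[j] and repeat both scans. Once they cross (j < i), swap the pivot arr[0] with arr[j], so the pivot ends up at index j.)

Hoare-style two-pointer partition with pivot = 4:

Initial array: [4, 9, 18, 30, 1, 14, 13]

Pointers start at i = 1, j = 6.
i stops at index 1 (arr[1]=9 > 4), j stops at index 4 (arr[4]=1 <= 4): swap arr[1] and arr[4], array becomes [4, 1, 18, 30, 9, 14, 13]
i ends at 2, j ends at 1: the pointers have crossed (j < i), so scanning stops.

Swap pivot arr[0] with arr[1] to place pivot at position 1: [1, 4, 18, 30, 9, 14, 13]
Pivot position: 1

After partitioning with pivot 4, the array becomes [1, 4, 18, 30, 9, 14, 13]. The pivot is placed at index 1. All elements to the left of the pivot are <= 4, and all elements to the right are > 4.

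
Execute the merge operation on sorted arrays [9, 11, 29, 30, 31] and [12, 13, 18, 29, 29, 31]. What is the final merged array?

Merging process:

Compare 9 vs 12: take 9 from left. Merged: [9]
Compare 11 vs 12: take 11 from left. Merged: [9, 11]
Compare 29 vs 12: take 12 from right. Merged: [9, 11, 12]
Compare 29 vs 13: take 13 from right. Merged: [9, 11, 12, 13]
Compare 29 vs 18: take 18 from right. Merged: [9, 11, 12, 13, 18]
Compare 29 vs 29: take 29 from left. Merged: [9, 11, 12, 13, 18, 29]
Compare 30 vs 29: take 29 from right. Merged: [9, 11, 12, 13, 18, 29, 29]
Compare 30 vs 29: take 29 from right. Merged: [9, 11, 12, 13, 18, 29, 29, 29]
Compare 30 vs 31: take 30 from left. Merged: [9, 11, 12, 13, 18, 29, 29, 29, 30]
Compare 31 vs 31: take 31 from left. Merged: [9, 11, 12, 13, 18, 29, 29, 29, 30, 31]
Append remaining from right: [31]. Merged: [9, 11, 12, 13, 18, 29, 29, 29, 30, 31, 31]

Final merged array: [9, 11, 12, 13, 18, 29, 29, 29, 30, 31, 31]
Total comparisons: 10

The merged array is [9, 11, 12, 13, 18, 29, 29, 29, 30, 31, 31], requiring 10 comparisons. The merge step runs in O(n) time where n is the total number of elements.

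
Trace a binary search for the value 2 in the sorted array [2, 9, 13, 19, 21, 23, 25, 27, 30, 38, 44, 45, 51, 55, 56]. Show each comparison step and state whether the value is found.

Binary search for 2 in [2, 9, 13, 19, 21, 23, 25, 27, 30, 38, 44, 45, 51, 55, 56]:

lo=0, hi=14, mid=7, arr[mid]=27 -> 27 > 2, search left half
lo=0, hi=6, mid=3, arr[mid]=19 -> 19 > 2, search left half
lo=0, hi=2, mid=1, arr[mid]=9 -> 9 > 2, search left half
lo=0, hi=0, mid=0, arr[mid]=2 -> Found target at index 0!

Binary search finds 2 at index 0 after 4 comparisons. The search repeatedly halves the search space by comparing with the middle element.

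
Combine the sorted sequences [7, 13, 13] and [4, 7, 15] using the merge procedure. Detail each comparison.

Merging process:

Compare 7 vs 4: take 4 from right. Merged: [4]
Compare 7 vs 7: take 7 from left. Merged: [4, 7]
Compare 13 vs 7: take 7 from right. Merged: [4, 7, 7]
Compare 13 vs 15: take 13 from left. Merged: [4, 7, 7, 13]
Compare 13 vs 15: take 13 from left. Merged: [4, 7, 7, 13, 13]
Append remaining from right: [15]. Merged: [4, 7, 7, 13, 13, 15]

Final merged array: [4, 7, 7, 13, 13, 15]
Total comparisons: 5

The merged array is [4, 7, 7, 13, 13, 15], requiring 5 comparisons. The merge step runs in O(n) time where n is the total number of elements.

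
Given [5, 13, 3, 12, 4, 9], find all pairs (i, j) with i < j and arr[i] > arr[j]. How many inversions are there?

Finding inversions in [5, 13, 3, 12, 4, 9]:

(0, 2): arr[0]=5 > arr[2]=3
(0, 4): arr[0]=5 > arr[4]=4
(1, 2): arr[1]=13 > arr[2]=3
(1, 3): arr[1]=13 > arr[3]=12
(1, 4): arr[1]=13 > arr[4]=4
(1, 5): arr[1]=13 > arr[5]=9
(3, 4): arr[3]=12 > arr[4]=4
(3, 5): arr[3]=12 > arr[5]=9

Total inversions: 8

The array has 8 inversion(s): (0,2), (0,4), (1,2), (1,3), (1,4), (1,5), (3,4), (3,5). Each pair (i,j) satisfies i < j and arr[i] > arr[j].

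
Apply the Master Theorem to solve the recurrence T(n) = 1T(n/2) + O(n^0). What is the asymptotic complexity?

Master Theorem for T(n) = 1T(n/2) + O(n^0):

a = 1, b = 2, c = 0
log_b(a) = log_2(1) = 0.0000

Case 2: c = 0 = log_2(1) = 0.0000
T(n) = O(n^0 log n) = O(log n)

For T(n) = 1T(n/2) + O(n^0): log_2(1) = 0.0000. This is Case 2 of the Master Theorem (c = log_b(a), equal work at all levels), giving O(log n).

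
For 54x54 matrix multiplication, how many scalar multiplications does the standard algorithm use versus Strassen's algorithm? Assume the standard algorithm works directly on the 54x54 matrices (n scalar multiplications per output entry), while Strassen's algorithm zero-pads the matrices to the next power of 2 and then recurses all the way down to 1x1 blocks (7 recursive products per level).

Matrix multiplication for 54x54 matrices:

Strassen's algorithm requires power-of-2 dimensions. Pad 54x54 to 64x64 (next power of 2).

Standard algorithm: 54^3 = 157464 multiplications
Strassen's algorithm: 7^(log2(64)) = 7^6 = 117649 multiplications
Savings: 157464 - 117649 = 39815 multiplications

Standard: 157464 multiplications (54^3). Strassen: 117649 multiplications (7^6, after padding to 64x64). Strassen reduces 8 recursive multiplications to 7 at each level.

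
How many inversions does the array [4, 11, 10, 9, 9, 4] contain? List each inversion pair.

Finding inversions in [4, 11, 10, 9, 9, 4]:

(1, 2): arr[1]=11 > arr[2]=10
(1, 3): arr[1]=11 > arr[3]=9
(1, 4): arr[1]=11 > arr[4]=9
(1, 5): arr[1]=11 > arr[5]=4
(2, 3): arr[2]=10 > arr[3]=9
(2, 4): arr[2]=10 > arr[4]=9
(2, 5): arr[2]=10 > arr[5]=4
(3, 5): arr[3]=9 > arr[5]=4
(4, 5): arr[4]=9 > arr[5]=4

Total inversions: 9

The array has 9 inversion(s): (1,2), (1,3), (1,4), (1,5), (2,3), (2,4), (2,5), (3,5), (4,5). Each pair (i,j) satisfies i < j and arr[i] > arr[j].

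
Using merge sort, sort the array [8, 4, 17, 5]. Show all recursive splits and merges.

Merge sort trace:

Split: [8, 4, 17, 5] -> [8, 4] and [17, 5]
  Split: [8, 4] -> [8] and [4]
  Merge: [8] + [4] -> [4, 8]
  Split: [17, 5] -> [17] and [5]
  Merge: [17] + [5] -> [5, 17]
Merge: [4, 8] + [5, 17] -> [4, 5, 8, 17]

Final sorted array: [4, 5, 8, 17]

The merge sort proceeds by recursively splitting the array and merging sorted halves.
After all merges, the sorted array is [4, 5, 8, 17].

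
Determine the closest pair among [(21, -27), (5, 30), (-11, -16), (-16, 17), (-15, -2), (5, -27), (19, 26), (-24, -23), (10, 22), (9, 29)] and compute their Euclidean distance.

Computing all pairwise distances among 10 points:

d((21, -27), (5, 30)) = 59.203
d((21, -27), (-11, -16)) = 33.8378
d((21, -27), (-16, 17)) = 57.4891
d((21, -27), (-15, -2)) = 43.8292
d((21, -27), (5, -27)) = 16.0
d((21, -27), (19, 26)) = 53.0377
d((21, -27), (-24, -23)) = 45.1774
d((21, -27), (10, 22)) = 50.2195
d((21, -27), (9, 29)) = 57.2713
d((5, 30), (-11, -16)) = 48.7032
d((5, 30), (-16, 17)) = 24.6982
d((5, 30), (-15, -2)) = 37.7359
d((5, 30), (5, -27)) = 57.0
d((5, 30), (19, 26)) = 14.5602
d((5, 30), (-24, -23)) = 60.4152
d((5, 30), (10, 22)) = 9.434
d((5, 30), (9, 29)) = 4.1231 <-- minimum
d((-11, -16), (-16, 17)) = 33.3766
d((-11, -16), (-15, -2)) = 14.5602
d((-11, -16), (5, -27)) = 19.4165
d((-11, -16), (19, 26)) = 51.614
d((-11, -16), (-24, -23)) = 14.7648
d((-11, -16), (10, 22)) = 43.4166
d((-11, -16), (9, 29)) = 49.2443
d((-16, 17), (-15, -2)) = 19.0263
d((-16, 17), (5, -27)) = 48.7545
d((-16, 17), (19, 26)) = 36.1386
d((-16, 17), (-24, -23)) = 40.7922
d((-16, 17), (10, 22)) = 26.4764
d((-16, 17), (9, 29)) = 27.7308
d((-15, -2), (5, -27)) = 32.0156
d((-15, -2), (19, 26)) = 44.0454
d((-15, -2), (-24, -23)) = 22.8473
d((-15, -2), (10, 22)) = 34.6554
d((-15, -2), (9, 29)) = 39.2046
d((5, -27), (19, 26)) = 54.8179
d((5, -27), (-24, -23)) = 29.2746
d((5, -27), (10, 22)) = 49.2544
d((5, -27), (9, 29)) = 56.1427
d((19, 26), (-24, -23)) = 65.192
d((19, 26), (10, 22)) = 9.8489
d((19, 26), (9, 29)) = 10.4403
d((-24, -23), (10, 22)) = 56.4004
d((-24, -23), (9, 29)) = 61.5873
d((10, 22), (9, 29)) = 7.0711

Closest pair: (5, 30) and (9, 29) with distance 4.1231

The closest pair is (5, 30) and (9, 29) with Euclidean distance 4.1231. For 10 points, brute-force pairwise comparison is shown above. For large n, the divide-and-conquer algorithm (sort by x, recurse on halves, check the dividing strip) achieves O(n log n).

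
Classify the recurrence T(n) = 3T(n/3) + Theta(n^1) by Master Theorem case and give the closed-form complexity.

Master Theorem for T(n) = 3T(n/3) + O(n^1):

a = 3, b = 3, c = 1
log_b(a) = log_3(3) = 1.0000

Case 2: c = 1 = log_3(3) = 1.0000
T(n) = O(n^1 log n) = O(n log n)

For T(n) = 3T(n/3) + O(n^1): log_3(3) = 1.0000. This is Case 2 of the Master Theorem (c = log_b(a), equal work at all levels), giving O(n log n).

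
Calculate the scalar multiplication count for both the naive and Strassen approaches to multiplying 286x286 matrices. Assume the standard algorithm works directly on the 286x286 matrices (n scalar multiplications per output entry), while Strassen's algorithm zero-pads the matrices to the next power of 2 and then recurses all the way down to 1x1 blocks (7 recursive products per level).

Matrix multiplication for 286x286 matrices:

Strassen's algorithm requires power-of-2 dimensions. Pad 286x286 to 512x512 (next power of 2).

Standard algorithm: 286^3 = 23393656 multiplications
Strassen's algorithm: 7^(log2(512)) = 7^9 = 40353607 multiplications
Difference: 23393656 - 40353607 = -16959951 (Strassen uses MORE here due to padding overhead — for small or just-over-power-of-2 n, padding can outweigh the per-level savings)

Standard: 23393656 multiplications (286^3). Strassen: 40353607 multiplications (7^9, after padding to 512x512). Strassen reduces 8 recursive multiplications to 7 at each level.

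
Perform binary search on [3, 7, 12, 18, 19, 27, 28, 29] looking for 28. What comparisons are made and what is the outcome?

Binary search for 28 in [3, 7, 12, 18, 19, 27, 28, 29]:

lo=0, hi=7, mid=3, arr[mid]=18 -> 18 < 28, search right half
lo=4, hi=7, mid=5, arr[mid]=27 -> 27 < 28, search right half
lo=6, hi=7, mid=6, arr[mid]=28 -> Found target at index 6!

Binary search finds 28 at index 6 after 3 comparisons. The search repeatedly halves the search space by comparing with the middle element.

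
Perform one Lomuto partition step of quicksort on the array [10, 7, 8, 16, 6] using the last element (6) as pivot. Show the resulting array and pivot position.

Lomuto partition with pivot = 6:

Initial array: [10, 7, 8, 16, 6]

arr[0]=10 > 6: no swap
arr[1]=7 > 6: no swap
arr[2]=8 > 6: no swap
arr[3]=16 > 6: no swap

Place pivot at position 0: [6, 7, 8, 16, 10]
Pivot position: 0

After partitioning with pivot 6, the array becomes [6, 7, 8, 16, 10]. The pivot is placed at index 0. All elements to the left of the pivot are <= 6, and all elements to the right are > 6.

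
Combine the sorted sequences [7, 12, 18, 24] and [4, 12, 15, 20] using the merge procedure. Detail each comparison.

Merging process:

Compare 7 vs 4: take 4 from right. Merged: [4]
Compare 7 vs 12: take 7 from left. Merged: [4, 7]
Compare 12 vs 12: take 12 from left. Merged: [4, 7, 12]
Compare 18 vs 12: take 12 from right. Merged: [4, 7, 12, 12]
Compare 18 vs 15: take 15 from right. Merged: [4, 7, 12, 12, 15]
Compare 18 vs 20: take 18 from left. Merged: [4, 7, 12, 12, 15, 18]
Compare 24 vs 20: take 20 from right. Merged: [4, 7, 12, 12, 15, 18, 20]
Append remaining from left: [24]. Merged: [4, 7, 12, 12, 15, 18, 20, 24]

Final merged array: [4, 7, 12, 12, 15, 18, 20, 24]
Total comparisons: 7

The merged array is [4, 7, 12, 12, 15, 18, 20, 24], requiring 7 comparisons. The merge step runs in O(n) time where n is the total number of elements.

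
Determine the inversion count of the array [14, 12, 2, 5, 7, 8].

Finding inversions in [14, 12, 2, 5, 7, 8]:

(0, 1): arr[0]=14 > arr[1]=12
(0, 2): arr[0]=14 > arr[2]=2
(0, 3): arr[0]=14 > arr[3]=5
(0, 4): arr[0]=14 > arr[4]=7
(0, 5): arr[0]=14 > arr[5]=8
(1, 2): arr[1]=12 > arr[2]=2
(1, 3): arr[1]=12 > arr[3]=5
(1, 4): arr[1]=12 > arr[4]=7
(1, 5): arr[1]=12 > arr[5]=8

Total inversions: 9

The array has 9 inversion(s): (0,1), (0,2), (0,3), (0,4), (0,5), (1,2), (1,3), (1,4), (1,5). Each pair (i,j) satisfies i < j and arr[i] > arr[j].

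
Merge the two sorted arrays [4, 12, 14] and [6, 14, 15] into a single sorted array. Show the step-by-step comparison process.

Merging process:

Compare 4 vs 6: take 4 from left. Merged: [4]
Compare 12 vs 6: take 6 from right. Merged: [4, 6]
Compare 12 vs 14: take 12 from left. Merged: [4, 6, 12]
Compare 14 vs 14: take 14 from left. Merged: [4, 6, 12, 14]
Append remaining from right: [14, 15]. Merged: [4, 6, 12, 14, 14, 15]

Final merged array: [4, 6, 12, 14, 14, 15]
Total comparisons: 4

The merged array is [4, 6, 12, 14, 14, 15], requiring 4 comparisons. The merge step runs in O(n) time where n is the total number of elements.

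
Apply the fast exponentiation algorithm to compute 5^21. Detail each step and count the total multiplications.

Computing 5^21 by squaring (build up from 5^1; each line after the first costs one multiplication):

5^1 = 5
5^2 = (5^1)^2 = 5^2 = 25
5^4 = (5^2)^2 = 25^2 = 625
5^5 = 5 * 5^4 = 5 * 625 = 3125
5^10 = (5^5)^2 = 3125^2 = 9765625
5^20 = (5^10)^2 = 9765625^2 = 95367431640625
5^21 = 5 * 5^20 = 5 * 95367431640625 = 476837158203125

Result: 476837158203125
Multiplications needed: 6 (6 lines after 5^1)

5^21 = 476837158203125. Using exponentiation by squaring, this requires 6 multiplications. The key idea: if the exponent is even, square the half-power; if odd, multiply by the base once.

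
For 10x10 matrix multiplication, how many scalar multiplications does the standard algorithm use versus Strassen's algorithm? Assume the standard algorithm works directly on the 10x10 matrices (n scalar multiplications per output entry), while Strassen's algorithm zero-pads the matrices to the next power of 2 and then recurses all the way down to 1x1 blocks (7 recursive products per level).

Matrix multiplication for 10x10 matrices:

Strassen's algorithm requires power-of-2 dimensions. Pad 10x10 to 16x16 (next power of 2).

Standard algorithm: 10^3 = 1000 multiplications
Strassen's algorithm: 7^(log2(16)) = 7^4 = 2401 multiplications
Difference: 1000 - 2401 = -1401 (Strassen uses MORE here due to padding overhead — for small or just-over-power-of-2 n, padding can outweigh the per-level savings)

Standard: 1000 multiplications (10^3). Strassen: 2401 multiplications (7^4, after padding to 16x16). Strassen reduces 8 recursive multiplications to 7 at each level.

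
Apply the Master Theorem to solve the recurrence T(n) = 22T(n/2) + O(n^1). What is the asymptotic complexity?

Master Theorem for T(n) = 22T(n/2) + O(n^1):

a = 22, b = 2, c = 1
log_b(a) = log_2(22) = 4.4594

Case 1: c = 1 < log_2(22) = 4.4594
T(n) = O(n^(log_2 22))

For T(n) = 22T(n/2) + O(n^1): log_2(22) = 4.4594. This is Case 1 of the Master Theorem (c < log_b(a), work dominated by leaves), giving O(n^(log_2 22)).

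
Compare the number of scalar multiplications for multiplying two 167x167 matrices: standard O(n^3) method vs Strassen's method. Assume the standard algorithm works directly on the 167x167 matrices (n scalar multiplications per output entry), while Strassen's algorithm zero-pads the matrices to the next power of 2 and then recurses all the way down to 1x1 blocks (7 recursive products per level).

Matrix multiplication for 167x167 matrices:

Strassen's algorithm requires power-of-2 dimensions. Pad 167x167 to 256x256 (next power of 2).

Standard algorithm: 167^3 = 4657463 multiplications
Strassen's algorithm: 7^(log2(256)) = 7^8 = 5764801 multiplications
Difference: 4657463 - 5764801 = -1107338 (Strassen uses MORE here due to padding overhead — for small or just-over-power-of-2 n, padding can outweigh the per-level savings)

Standard: 4657463 multiplications (167^3). Strassen: 5764801 multiplications (7^8, after padding to 256x256). Strassen reduces 8 recursive multiplications to 7 at each level.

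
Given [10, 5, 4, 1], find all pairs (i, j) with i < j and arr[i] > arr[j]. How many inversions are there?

Finding inversions in [10, 5, 4, 1]:

(0, 1): arr[0]=10 > arr[1]=5
(0, 2): arr[0]=10 > arr[2]=4
(0, 3): arr[0]=10 > arr[3]=1
(1, 2): arr[1]=5 > arr[2]=4
(1, 3): arr[1]=5 > arr[3]=1
(2, 3): arr[2]=4 > arr[3]=1

Total inversions: 6

The array has 6 inversion(s): (0,1), (0,2), (0,3), (1,2), (1,3), (2,3). Each pair (i,j) satisfies i < j and arr[i] > arr[j].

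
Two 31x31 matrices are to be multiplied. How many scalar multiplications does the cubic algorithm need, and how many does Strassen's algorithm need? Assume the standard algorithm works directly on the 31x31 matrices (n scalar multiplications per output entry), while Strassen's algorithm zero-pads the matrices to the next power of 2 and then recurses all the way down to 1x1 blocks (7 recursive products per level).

Matrix multiplication for 31x31 matrices:

Strassen's algorithm requires power-of-2 dimensions. Pad 31x31 to 32x32 (next power of 2).

Standard algorithm: 31^3 = 29791 multiplications
Strassen's algorithm: 7^(log2(32)) = 7^5 = 16807 multiplications
Savings: 29791 - 16807 = 12984 multiplications

Standard: 29791 multiplications (31^3). Strassen: 16807 multiplications (7^5, after padding to 32x32). Strassen reduces 8 recursive multiplications to 7 at each level.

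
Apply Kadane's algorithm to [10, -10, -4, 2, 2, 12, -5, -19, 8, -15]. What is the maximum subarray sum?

Using Kadane's algorithm on [10, -10, -4, 2, 2, 12, -5, -19, 8, -15]:

Scanning through the array:
Position 1 (value -10): max_ending_here = 0, max_so_far = 10
Position 2 (value -4): max_ending_here = -4, max_so_far = 10
Position 3 (value 2): max_ending_here = 2, max_so_far = 10
Position 4 (value 2): max_ending_here = 4, max_so_far = 10
Position 5 (value 12): max_ending_here = 16, max_so_far = 16
Position 6 (value -5): max_ending_here = 11, max_so_far = 16
Position 7 (value -19): max_ending_here = -8, max_so_far = 16
Position 8 (value 8): max_ending_here = 8, max_so_far = 16
Position 9 (value -15): max_ending_here = -7, max_so_far = 16

Maximum subarray: [2, 2, 12]
Maximum sum: 16

The maximum subarray is [2, 2, 12] with sum 16. This subarray runs from index 3 to index 5.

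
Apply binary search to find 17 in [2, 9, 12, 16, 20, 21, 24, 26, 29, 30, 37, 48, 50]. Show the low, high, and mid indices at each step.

Binary search for 17 in [2, 9, 12, 16, 20, 21, 24, 26, 29, 30, 37, 48, 50]:

lo=0, hi=12, mid=6, arr[mid]=24 -> 24 > 17, search left half
lo=0, hi=5, mid=2, arr[mid]=12 -> 12 < 17, search right half
lo=3, hi=5, mid=4, arr[mid]=20 -> 20 > 17, search left half
lo=3, hi=3, mid=3, arr[mid]=16 -> 16 < 17, search right half
lo=4 > hi=3, target 17 not found

Binary search determines that 17 is not in the array after 4 comparisons. The search space was exhausted without finding the target.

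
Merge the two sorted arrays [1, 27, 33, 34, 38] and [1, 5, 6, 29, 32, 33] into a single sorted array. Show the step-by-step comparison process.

Merging process:

Compare 1 vs 1: take 1 from left. Merged: [1]
Compare 27 vs 1: take 1 from right. Merged: [1, 1]
Compare 27 vs 5: take 5 from right. Merged: [1, 1, 5]
Compare 27 vs 6: take 6 from right. Merged: [1, 1, 5, 6]
Compare 27 vs 29: take 27 from left. Merged: [1, 1, 5, 6, 27]
Compare 33 vs 29: take 29 from right. Merged: [1, 1, 5, 6, 27, 29]
Compare 33 vs 32: take 32 from right. Merged: [1, 1, 5, 6, 27, 29, 32]
Compare 33 vs 33: take 33 from left. Merged: [1, 1, 5, 6, 27, 29, 32, 33]
Compare 34 vs 33: take 33 from right. Merged: [1, 1, 5, 6, 27, 29, 32, 33, 33]
Append remaining from left: [34, 38]. Merged: [1, 1, 5, 6, 27, 29, 32, 33, 33, 34, 38]

Final merged array: [1, 1, 5, 6, 27, 29, 32, 33, 33, 34, 38]
Total comparisons: 9

The merged array is [1, 1, 5, 6, 27, 29, 32, 33, 33, 34, 38], requiring 9 comparisons. The merge step runs in O(n) time where n is the total number of elements.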